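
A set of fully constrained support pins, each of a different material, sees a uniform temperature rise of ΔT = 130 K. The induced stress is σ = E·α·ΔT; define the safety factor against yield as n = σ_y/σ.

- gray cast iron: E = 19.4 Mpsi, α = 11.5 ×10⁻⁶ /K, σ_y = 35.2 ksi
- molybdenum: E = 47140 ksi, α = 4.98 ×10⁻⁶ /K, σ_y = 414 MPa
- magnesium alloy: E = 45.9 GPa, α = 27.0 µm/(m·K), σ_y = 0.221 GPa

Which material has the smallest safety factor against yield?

With everything in SI (GPa, ×10⁻⁶/K, MPa):
  gray cast iron: E = 133.8, α = 11.5, σ_y = 242.7 → σ = 200 MPa, n = 1.21
  molybdenum: E = 325.0, α = 4.98, σ_y = 414.0 → σ = 210 MPa, n = 1.97
  magnesium alloy: E = 45.90, α = 27.0, σ_y = 221.0 → σ = 161 MPa, n = 1.37
The minimum is gray cast iron at n = 1.21.

gray cast iron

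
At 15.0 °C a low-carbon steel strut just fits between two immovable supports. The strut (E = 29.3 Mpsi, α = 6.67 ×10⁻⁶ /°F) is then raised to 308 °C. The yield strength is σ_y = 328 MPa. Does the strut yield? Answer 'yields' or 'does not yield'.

E = 29.3 Mpsi = 202.0 GPa.
α = 6.67×10⁻⁶/°F × 9/5 = 12.0×10⁻⁶/K.
ΔT = 293.0 K. Constrained thermal stress σ = E·α·ΔT = 202.0×10³ MPa × 12.0×10⁻⁶ × 293.0 = 711 MPa (compressive).
Compare to σ_y = 328 MPa: σ ≥ σ_y, so it yields.

yields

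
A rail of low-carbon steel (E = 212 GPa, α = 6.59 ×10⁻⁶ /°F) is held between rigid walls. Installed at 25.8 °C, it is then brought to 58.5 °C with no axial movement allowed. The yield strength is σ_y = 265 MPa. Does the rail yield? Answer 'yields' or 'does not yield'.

α = 6.59×10⁻⁶/°F × 9/5 = 11.9×10⁻⁶/K.
ΔT = 32.70 K. Constrained thermal stress σ = E·α·ΔT = 212.0×10³ MPa × 11.9×10⁻⁶ × 32.70 = 82.2 MPa (compressive).
Compare to σ_y = 265 MPa: σ < σ_y, so it does not yield.

does not yield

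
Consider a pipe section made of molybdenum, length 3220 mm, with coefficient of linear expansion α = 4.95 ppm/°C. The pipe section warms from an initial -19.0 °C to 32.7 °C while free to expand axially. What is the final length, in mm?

ΔT = 32.7 − (-19.0) = 51.70 K.
ΔL = α·L₀·ΔT = 4.95×10⁻⁶ × 3220 mm × 51.70 K = 0.824 mm.
L = L₀ + ΔL = 3220 + 0.824 = 3220.8 mm.

3220.8 mm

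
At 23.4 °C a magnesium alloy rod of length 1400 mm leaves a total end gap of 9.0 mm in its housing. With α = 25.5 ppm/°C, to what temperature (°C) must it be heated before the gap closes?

α·L₀·ΔT = 9.0 mm ⇒ ΔT = 9.0 / (25.5×10⁻⁶ × 1400.0) = 252.1 K.
T = 23.4 + 252.1 = 275.5 °C.

276 °C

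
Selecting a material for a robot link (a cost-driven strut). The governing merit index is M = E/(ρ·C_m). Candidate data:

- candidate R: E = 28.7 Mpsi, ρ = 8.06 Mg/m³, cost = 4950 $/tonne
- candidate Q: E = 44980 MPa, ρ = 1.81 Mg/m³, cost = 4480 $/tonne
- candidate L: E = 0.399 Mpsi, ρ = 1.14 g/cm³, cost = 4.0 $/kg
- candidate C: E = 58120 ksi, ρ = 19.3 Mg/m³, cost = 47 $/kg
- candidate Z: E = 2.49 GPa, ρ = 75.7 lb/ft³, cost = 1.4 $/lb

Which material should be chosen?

Normalizing units and computing the index:
  candidate R: E = 197.9 GPa, ρ = 8060 kg/m³, cost = 4.950 $/kg
  candidate Q: E = 44.98 GPa, ρ = 1810 kg/m³, cost = 4.480 $/kg
  candidate L: E = 2.751 GPa, ρ = 1140 kg/m³, cost = 4.000 $/kg
  candidate C: E = 400.7 GPa, ρ = 19300 kg/m³, cost = 47.00 $/kg
  candidate Z: E = 2.490 GPa, ρ = 1213 kg/m³, cost = 3.086 $/kg
  candidate Q: M = 5.55 MN·m per $
  candidate R: M = 4.96 MN·m per $
  candidate Z: M = 0.665 MN·m per $
  candidate L: M = 0.603 MN·m per $
  candidate C: M = 0.442 MN·m per $
Candidate Q ranks first.

candidate Q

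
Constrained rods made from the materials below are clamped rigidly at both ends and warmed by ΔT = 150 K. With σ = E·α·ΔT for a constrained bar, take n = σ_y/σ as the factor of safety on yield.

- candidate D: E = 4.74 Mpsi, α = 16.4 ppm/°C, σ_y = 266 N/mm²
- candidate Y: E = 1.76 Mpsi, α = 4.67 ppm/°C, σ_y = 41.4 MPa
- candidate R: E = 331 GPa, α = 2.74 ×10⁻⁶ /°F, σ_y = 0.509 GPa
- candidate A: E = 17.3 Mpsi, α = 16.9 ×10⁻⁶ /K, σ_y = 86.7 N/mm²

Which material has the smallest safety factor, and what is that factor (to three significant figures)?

candidate A, n = 0.287

With everything in SI (GPa, ×10⁻⁶/K, MPa):
  candidate D: E = 32.68, α = 16.4, σ_y = 266.0 → σ = 80.4 MPa, n = 3.31
  candidate Y: E = 12.13, α = 4.67, σ_y = 41.40 → σ = 8.50 MPa, n = 4.87
  candidate R: E = 331.0, α = 4.93, σ_y = 509.0 → σ = 245 MPa, n = 2.08
  candidate A: E = 119.3, α = 16.9, σ_y = 86.70 → σ = 302 MPa, n = 0.287
Candidate A has the lowest safety factor, n = 0.287.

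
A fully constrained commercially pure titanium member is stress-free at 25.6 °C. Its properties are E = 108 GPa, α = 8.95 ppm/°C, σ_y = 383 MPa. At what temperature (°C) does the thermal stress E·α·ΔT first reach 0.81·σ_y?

E·α·ΔT = 310.2 MPa ⇒ ΔT = 310.2 / (108.0×10³ × 8.95×10⁻⁶) = 320.9 K.
T = 25.6 + 320.9 = 346.5 °C.

347 °C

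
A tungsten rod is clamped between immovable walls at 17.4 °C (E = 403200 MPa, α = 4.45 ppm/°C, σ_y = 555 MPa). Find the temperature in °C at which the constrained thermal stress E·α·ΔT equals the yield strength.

327 °C

E = 403200 MPa = 403.2 GPa.
E·α·ΔT = 555.0 MPa ⇒ ΔT = 555.0 / (403.2×10³ × 4.45×10⁻⁶) = 309.3 K.
T = 17.4 + 309.3 = 326.7 °C.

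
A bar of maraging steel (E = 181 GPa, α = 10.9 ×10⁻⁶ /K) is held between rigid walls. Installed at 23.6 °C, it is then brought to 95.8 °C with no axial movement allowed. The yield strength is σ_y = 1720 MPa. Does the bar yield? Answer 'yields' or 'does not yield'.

does not yield

ΔT = 72.20 K. Constrained thermal stress σ = E·α·ΔT = 181.0×10³ MPa × 10.9×10⁻⁶ × 72.20 = 142 MPa (compressive).
Compare to σ_y = 1720 MPa: σ < σ_y, so it does not yield.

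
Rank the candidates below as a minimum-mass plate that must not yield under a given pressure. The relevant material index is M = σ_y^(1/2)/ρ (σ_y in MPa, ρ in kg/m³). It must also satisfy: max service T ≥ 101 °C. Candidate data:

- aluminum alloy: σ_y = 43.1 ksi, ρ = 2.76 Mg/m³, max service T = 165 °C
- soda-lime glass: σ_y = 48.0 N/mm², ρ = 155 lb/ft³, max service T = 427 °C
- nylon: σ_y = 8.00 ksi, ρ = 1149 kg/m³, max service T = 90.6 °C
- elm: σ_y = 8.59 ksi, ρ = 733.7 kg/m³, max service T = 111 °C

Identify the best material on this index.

Screen on constraints: max service T ≥ 101 °C. Survivors: aluminum alloy, soda-lime glass, elm.
Putting every candidate on a common basis:
  aluminum alloy: σ_y = 297.2 MPa, ρ = 2760 kg/m³
  soda-lime glass: σ_y = 48.00 MPa, ρ = 2483 kg/m³
  elm: σ_y = 59.23 MPa, ρ = 733.7 kg/m³
  elm: M = 10.5×10⁻³
  aluminum alloy: M = 6.25×10⁻³
  soda-lime glass: M = 2.79×10⁻³
The maximum is for elm.

elm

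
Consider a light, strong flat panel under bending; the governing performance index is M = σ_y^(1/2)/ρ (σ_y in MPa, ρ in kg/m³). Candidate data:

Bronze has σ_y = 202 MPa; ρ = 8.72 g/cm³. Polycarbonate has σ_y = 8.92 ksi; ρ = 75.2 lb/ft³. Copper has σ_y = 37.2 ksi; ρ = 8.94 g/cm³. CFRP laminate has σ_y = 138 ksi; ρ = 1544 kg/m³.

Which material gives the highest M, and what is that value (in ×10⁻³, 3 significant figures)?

Normalizing units and computing the index:
  bronze: σ_y = 202.0 MPa, ρ = 8720 kg/m³
  polycarbonate: σ_y = 61.50 MPa, ρ = 1205 kg/m³
  copper: σ_y = 256.5 MPa, ρ = 8940 kg/m³
  CFRP laminate: σ_y = 951.5 MPa, ρ = 1544 kg/m³
  CFRP laminate: M = 20.0×10⁻³
  polycarbonate: M = 6.51×10⁻³
  copper: M = 1.79×10⁻³
  bronze: M = 1.63×10⁻³
The maximum is for CFRP laminate.

CFRP laminate, M = 20.0×10⁻³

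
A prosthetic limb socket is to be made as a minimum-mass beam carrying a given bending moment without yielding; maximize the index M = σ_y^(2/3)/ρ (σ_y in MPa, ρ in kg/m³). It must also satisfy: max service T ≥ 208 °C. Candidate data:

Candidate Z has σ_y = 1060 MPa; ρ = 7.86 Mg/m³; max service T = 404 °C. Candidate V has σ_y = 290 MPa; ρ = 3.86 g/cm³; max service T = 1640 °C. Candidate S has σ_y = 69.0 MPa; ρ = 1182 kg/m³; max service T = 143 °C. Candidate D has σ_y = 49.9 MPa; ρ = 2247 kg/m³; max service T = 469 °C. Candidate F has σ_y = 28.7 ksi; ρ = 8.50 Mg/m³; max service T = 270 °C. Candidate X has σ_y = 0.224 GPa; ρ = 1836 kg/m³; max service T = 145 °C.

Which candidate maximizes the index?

Screen on constraints: max service T ≥ 208 °C. Survivors: candidate Z, candidate V, candidate D, candidate F.
After converting to SI:
  candidate Z: σ_y = 1060 MPa, ρ = 7860 kg/m³
  candidate V: σ_y = 290.0 MPa, ρ = 3860 kg/m³
  candidate D: σ_y = 49.90 MPa, ρ = 2247 kg/m³
  candidate F: σ_y = 197.9 MPa, ρ = 8500 kg/m³
  candidate Z: M = 13.2×10⁻³
  candidate V: M = 11.4×10⁻³
  candidate D: M = 6.03×10⁻³
  candidate F: M = 3.99×10⁻³
Candidate Z has the largest M.

candidate Z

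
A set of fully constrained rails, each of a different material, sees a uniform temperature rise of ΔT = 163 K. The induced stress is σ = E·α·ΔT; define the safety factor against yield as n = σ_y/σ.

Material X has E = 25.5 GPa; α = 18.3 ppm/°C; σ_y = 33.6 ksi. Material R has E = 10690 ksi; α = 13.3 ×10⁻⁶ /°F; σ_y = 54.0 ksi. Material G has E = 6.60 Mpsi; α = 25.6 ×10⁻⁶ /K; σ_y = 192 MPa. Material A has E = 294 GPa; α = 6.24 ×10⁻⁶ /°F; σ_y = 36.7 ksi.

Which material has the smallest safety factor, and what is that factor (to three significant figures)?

material A, n = 0.470

Per material, after unit conversion:
  material X: E = 25.50, α = 18.3, σ_y = 231.7 → σ = 76.1 MPa, n = 3.05
  material R: E = 73.70, α = 23.9, σ_y = 372.3 → σ = 288 MPa, n = 1.29
  material G: E = 45.51, α = 25.6, σ_y = 192.0 → σ = 190 MPa, n = 1.01
  material A: E = 294.0, α = 11.2, σ_y = 253.0 → σ = 538 MPa, n = 0.470
Material A has the lowest safety factor, n = 0.470.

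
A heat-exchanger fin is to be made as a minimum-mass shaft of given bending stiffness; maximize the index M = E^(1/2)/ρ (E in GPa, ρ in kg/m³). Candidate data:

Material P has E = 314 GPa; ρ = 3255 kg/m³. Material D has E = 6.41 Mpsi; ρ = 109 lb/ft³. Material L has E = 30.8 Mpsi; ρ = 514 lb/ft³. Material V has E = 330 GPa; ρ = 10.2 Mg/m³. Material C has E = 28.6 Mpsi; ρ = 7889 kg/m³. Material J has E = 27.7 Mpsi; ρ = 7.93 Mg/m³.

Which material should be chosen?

material P

Normalizing units and computing the index:
  material P: E = 314.0 GPa, ρ = 3255 kg/m³
  material D: E = 44.20 GPa, ρ = 1746 kg/m³
  material L: E = 212.4 GPa, ρ = 8233 kg/m³
  material V: E = 330.0 GPa, ρ = 10200 kg/m³
  material C: E = 197.2 GPa, ρ = 7889 kg/m³
  material J: E = 191.0 GPa, ρ = 7930 kg/m³
  material P: M = 5.44×10⁻³
  material D: M = 3.81×10⁻³
  material V: M = 1.78×10⁻³
  material C: M = 1.78×10⁻³
  material L: M = 1.77×10⁻³
  material J: M = 1.74×10⁻³
The maximum is for material P.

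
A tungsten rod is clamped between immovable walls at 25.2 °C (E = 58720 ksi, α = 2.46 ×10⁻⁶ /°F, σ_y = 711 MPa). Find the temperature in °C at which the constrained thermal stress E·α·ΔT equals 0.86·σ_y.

366 °C

E = 58720 ksi = 404.9 GPa.
α = 2.46×10⁻⁶/°F × 9/5 = 4.43×10⁻⁶/K.
E·α·ΔT = 611.5 MPa ⇒ ΔT = 611.5 / (404.9×10³ × 4.43×10⁻⁶) = 341.1 K.
T = 25.2 + 341.1 = 366.3 °C.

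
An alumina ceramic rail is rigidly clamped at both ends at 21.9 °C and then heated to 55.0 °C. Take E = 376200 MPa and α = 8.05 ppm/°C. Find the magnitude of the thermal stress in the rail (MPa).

100 MPa

E = 376200 MPa = 376.2 GPa.
ΔT = 33.10 K. Constrained thermal stress σ = E·α·ΔT = 376.2×10³ MPa × 8.05×10⁻⁶ × 33.10 = 100 MPa (compressive).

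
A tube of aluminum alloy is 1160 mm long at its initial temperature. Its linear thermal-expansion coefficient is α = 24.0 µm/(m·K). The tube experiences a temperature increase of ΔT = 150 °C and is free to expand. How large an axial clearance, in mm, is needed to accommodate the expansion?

4.18 mm

ΔL = α·L₀·ΔT = 24.0×10⁻⁶ × 1160 mm × 150.0 K = 4.18 mm.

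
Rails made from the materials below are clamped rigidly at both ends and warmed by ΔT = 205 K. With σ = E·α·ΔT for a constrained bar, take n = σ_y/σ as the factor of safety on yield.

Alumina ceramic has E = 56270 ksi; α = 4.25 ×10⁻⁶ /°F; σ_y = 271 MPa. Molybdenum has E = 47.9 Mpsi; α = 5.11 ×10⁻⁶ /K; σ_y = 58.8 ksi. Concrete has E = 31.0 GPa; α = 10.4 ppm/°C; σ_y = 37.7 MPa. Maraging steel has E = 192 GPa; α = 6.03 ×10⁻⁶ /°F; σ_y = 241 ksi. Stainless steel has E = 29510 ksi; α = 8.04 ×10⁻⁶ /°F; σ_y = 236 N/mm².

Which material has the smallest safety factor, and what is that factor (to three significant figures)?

In consistent units (E in GPa, α in ×10⁻⁶/K, σ_y in MPa):
  alumina ceramic: E = 388.0, α = 7.65, σ_y = 271.0 → σ = 608 MPa, n = 0.445
  molybdenum: E = 330.3, α = 5.11, σ_y = 405.4 → σ = 346 MPa, n = 1.17
  concrete: E = 31.00, α = 10.4, σ_y = 37.70 → σ = 66.1 MPa, n = 0.570
  maraging steel: E = 192.0, α = 10.9, σ_y = 1662 → σ = 427 MPa, n = 3.89
  stainless steel: E = 203.5, α = 14.5, σ_y = 236.0 → σ = 604 MPa, n = 0.391
Stainless steel has the lowest safety factor, n = 0.391.

stainless steel, n = 0.391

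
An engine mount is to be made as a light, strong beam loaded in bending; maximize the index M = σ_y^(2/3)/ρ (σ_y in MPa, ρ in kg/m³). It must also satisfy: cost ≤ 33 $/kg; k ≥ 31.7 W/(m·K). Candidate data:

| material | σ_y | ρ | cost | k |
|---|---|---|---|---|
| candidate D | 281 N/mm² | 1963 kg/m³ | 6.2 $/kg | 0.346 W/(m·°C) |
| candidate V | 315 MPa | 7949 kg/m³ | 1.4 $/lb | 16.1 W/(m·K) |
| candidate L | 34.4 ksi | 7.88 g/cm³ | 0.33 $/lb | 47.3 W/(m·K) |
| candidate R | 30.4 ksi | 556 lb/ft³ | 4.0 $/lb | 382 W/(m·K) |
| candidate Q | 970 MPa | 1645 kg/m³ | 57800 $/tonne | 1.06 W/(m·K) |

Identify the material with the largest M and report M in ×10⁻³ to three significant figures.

candidate L, M = 4.86×10⁻³

Screen on constraints: cost ≤ 33 $/kg; k ≥ 31.7 W/(m·K). Survivors: candidate L, candidate R.
In SI units:
  candidate L: σ_y = 237.2 MPa, ρ = 7880 kg/m³
  candidate R: σ_y = 209.6 MPa, ρ = 8906 kg/m³
  candidate L: M = 4.86×10⁻³
  candidate R: M = 3.96×10⁻³
The maximum is for candidate L.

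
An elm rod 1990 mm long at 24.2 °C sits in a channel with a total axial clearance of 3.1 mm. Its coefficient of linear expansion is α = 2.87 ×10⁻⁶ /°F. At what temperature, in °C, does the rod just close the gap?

326 °C

α = 2.87×10⁻⁶/°F × 9/5 = 5.17×10⁻⁶/K.
α·L₀·ΔT = 3.1 mm ⇒ ΔT = 3.1 / (5.17×10⁻⁶ × 1990.0) = 301.5 K.
T = 24.2 + 301.5 = 325.7 °C.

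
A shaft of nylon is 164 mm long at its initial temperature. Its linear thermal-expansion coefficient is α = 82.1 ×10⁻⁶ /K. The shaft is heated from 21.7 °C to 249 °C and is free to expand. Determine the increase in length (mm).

ΔT = 249 − 21.7 = 227.3 K.
ΔL = α·L₀·ΔT = 82.1×10⁻⁶ × 164 mm × 227.3 K = 3.06 mm.

3.06 mm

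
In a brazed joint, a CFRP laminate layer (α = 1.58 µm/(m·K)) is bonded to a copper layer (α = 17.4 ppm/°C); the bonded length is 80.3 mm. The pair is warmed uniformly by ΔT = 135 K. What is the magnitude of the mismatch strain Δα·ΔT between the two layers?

Δα = |1.58 − 17.4|×10⁻⁶/K = 15.8×10⁻⁶/K.
Mismatch strain = Δα·ΔT = 15.8×10⁻⁶ × 135.0 = 2.14×10⁻³.

2.14×10⁻³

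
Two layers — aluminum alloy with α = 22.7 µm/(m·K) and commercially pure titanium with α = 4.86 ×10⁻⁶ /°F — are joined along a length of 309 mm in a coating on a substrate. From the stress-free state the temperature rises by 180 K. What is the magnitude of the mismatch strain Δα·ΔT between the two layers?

2.51×10⁻³

commercially pure titanium: α = 4.86×10⁻⁶/°F × 9/5 = 8.75×10⁻⁶/K.
Δα = |22.7 − 8.75|×10⁻⁶/K = 14.0×10⁻⁶/K.
Mismatch strain = Δα·ΔT = 14.0×10⁻⁶ × 180.0 = 2.51×10⁻³.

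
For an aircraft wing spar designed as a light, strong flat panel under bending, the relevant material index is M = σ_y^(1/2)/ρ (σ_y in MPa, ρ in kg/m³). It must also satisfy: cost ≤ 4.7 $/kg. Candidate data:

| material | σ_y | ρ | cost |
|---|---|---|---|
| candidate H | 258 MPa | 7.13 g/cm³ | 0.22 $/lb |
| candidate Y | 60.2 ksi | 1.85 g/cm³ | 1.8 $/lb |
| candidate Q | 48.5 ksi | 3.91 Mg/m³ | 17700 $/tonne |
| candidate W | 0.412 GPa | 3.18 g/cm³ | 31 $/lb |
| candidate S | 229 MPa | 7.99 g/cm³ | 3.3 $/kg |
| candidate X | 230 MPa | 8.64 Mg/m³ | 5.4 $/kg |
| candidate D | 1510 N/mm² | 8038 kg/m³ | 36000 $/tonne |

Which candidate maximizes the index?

Screen on constraints: cost ≤ 4.7 $/kg. Survivors: candidate H, candidate Y, candidate S.
In SI units:
  candidate H: σ_y = 258.0 MPa, ρ = 7130 kg/m³
  candidate Y: σ_y = 415.1 MPa, ρ = 1850 kg/m³
  candidate S: σ_y = 229.0 MPa, ρ = 7990 kg/m³
  candidate Y: M = 11.0×10⁻³
  candidate H: M = 2.25×10⁻³
  candidate S: M = 1.89×10⁻³
The maximum is for candidate Y.

candidate Y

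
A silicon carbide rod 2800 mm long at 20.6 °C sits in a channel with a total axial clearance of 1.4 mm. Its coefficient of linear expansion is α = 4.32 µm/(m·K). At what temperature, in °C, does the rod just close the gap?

α·L₀·ΔT = 1.4 mm ⇒ ΔT = 1.4 / (4.32×10⁻⁶ × 2800.0) = 115.7 K.
T = 20.6 + 115.7 = 136.3 °C.

136 °C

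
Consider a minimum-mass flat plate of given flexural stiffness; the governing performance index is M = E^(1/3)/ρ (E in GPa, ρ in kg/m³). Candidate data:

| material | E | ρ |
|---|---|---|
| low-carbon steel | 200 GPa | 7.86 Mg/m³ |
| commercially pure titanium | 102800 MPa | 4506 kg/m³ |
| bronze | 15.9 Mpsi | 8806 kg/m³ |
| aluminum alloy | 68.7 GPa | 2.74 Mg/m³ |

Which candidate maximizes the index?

Convert each candidate to consistent units, then evaluate M:
  low-carbon steel: E = 200.0 GPa, ρ = 7860 kg/m³
  commercially pure titanium: E = 102.8 GPa, ρ = 4506 kg/m³
  bronze: E = 109.6 GPa, ρ = 8806 kg/m³
  aluminum alloy: E = 68.70 GPa, ρ = 2740 kg/m³
  aluminum alloy: M = 1.49×10⁻³
  commercially pure titanium: M = 1.04×10⁻³
  low-carbon steel: M = 0.744×10⁻³
  bronze: M = 0.543×10⁻³
Highest index: aluminum alloy.

aluminum alloy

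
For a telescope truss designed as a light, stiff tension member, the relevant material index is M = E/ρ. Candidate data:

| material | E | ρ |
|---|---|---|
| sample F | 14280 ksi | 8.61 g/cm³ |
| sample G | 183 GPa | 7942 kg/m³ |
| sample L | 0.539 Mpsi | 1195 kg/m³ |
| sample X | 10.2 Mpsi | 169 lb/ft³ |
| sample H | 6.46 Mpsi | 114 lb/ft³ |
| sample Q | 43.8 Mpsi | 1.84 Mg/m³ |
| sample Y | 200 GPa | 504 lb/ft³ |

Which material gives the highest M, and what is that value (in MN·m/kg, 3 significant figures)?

sample Q, M = 164 MN·m/kg

In SI units:
  sample F: E = 98.46 GPa, ρ = 8610 kg/m³
  sample G: E = 183.0 GPa, ρ = 7942 kg/m³
  sample L: E = 3.716 GPa, ρ = 1195 kg/m³
  sample X: E = 70.33 GPa, ρ = 2707 kg/m³
  sample H: E = 44.54 GPa, ρ = 1826 kg/m³
  sample Q: E = 302.0 GPa, ρ = 1840 kg/m³
  sample Y: E = 200.0 GPa, ρ = 8073 kg/m³
  sample Q: M = 164 MN·m/kg
  sample X: M = 26.0 MN·m/kg
  sample Y: M = 24.8 MN·m/kg
  sample H: M = 24.4 MN·m/kg
  sample G: M = 23.0 MN·m/kg
  sample F: M = 11.4 MN·m/kg
  sample L: M = 3.11 MN·m/kg
Sample Q has the largest M.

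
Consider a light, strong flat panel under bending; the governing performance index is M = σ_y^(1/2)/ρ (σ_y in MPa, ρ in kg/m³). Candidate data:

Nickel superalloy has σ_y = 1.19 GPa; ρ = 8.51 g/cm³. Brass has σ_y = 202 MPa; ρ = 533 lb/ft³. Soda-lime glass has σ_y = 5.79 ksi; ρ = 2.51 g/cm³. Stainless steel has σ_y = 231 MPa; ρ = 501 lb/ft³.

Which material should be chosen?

nickel superalloy

In SI units:
  nickel superalloy: σ_y = 1190 MPa, ρ = 8510 kg/m³
  brass: σ_y = 202.0 MPa, ρ = 8538 kg/m³
  soda-lime glass: σ_y = 39.92 MPa, ρ = 2510 kg/m³
  stainless steel: σ_y = 231.0 MPa, ρ = 8025 kg/m³
  nickel superalloy: M = 4.05×10⁻³
  soda-lime glass: M = 2.52×10⁻³
  stainless steel: M = 1.89×10⁻³
  brass: M = 1.66×10⁻³
Nickel superalloy has the largest M.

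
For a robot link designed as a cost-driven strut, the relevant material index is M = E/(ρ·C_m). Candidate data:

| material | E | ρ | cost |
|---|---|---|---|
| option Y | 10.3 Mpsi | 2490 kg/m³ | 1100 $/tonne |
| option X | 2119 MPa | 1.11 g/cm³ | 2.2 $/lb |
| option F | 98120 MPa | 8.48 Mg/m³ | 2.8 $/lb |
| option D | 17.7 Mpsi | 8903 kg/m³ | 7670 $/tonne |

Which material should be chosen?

option Y

Putting every candidate on a common basis:
  option Y: E = 71.02 GPa, ρ = 2490 kg/m³, cost = 1.100 $/kg
  option X: E = 2.119 GPa, ρ = 1110 kg/m³, cost = 4.850 $/kg
  option F: E = 98.12 GPa, ρ = 8480 kg/m³, cost = 6.173 $/kg
  option D: E = 122.0 GPa, ρ = 8903 kg/m³, cost = 7.670 $/kg
  option Y: M = 25.9 MN·m per $
  option F: M = 1.87 MN·m per $
  option D: M = 1.79 MN·m per $
  option X: M = 0.394 MN·m per $
Option Y ranks first.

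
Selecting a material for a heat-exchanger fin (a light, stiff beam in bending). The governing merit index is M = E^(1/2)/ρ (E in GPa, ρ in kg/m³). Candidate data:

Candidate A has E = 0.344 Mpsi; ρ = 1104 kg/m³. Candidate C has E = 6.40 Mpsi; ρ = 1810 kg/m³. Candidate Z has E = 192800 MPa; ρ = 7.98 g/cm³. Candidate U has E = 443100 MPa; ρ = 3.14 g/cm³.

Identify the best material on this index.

Putting every candidate on a common basis:
  candidate A: E = 2.372 GPa, ρ = 1104 kg/m³
  candidate C: E = 44.13 GPa, ρ = 1810 kg/m³
  candidate Z: E = 192.8 GPa, ρ = 7980 kg/m³
  candidate U: E = 443.1 GPa, ρ = 3140 kg/m³
  candidate U: M = 6.70×10⁻³
  candidate C: M = 3.67×10⁻³
  candidate Z: M = 1.74×10⁻³
  candidate A: M = 1.39×10⁻³
Candidate U has the largest M.

candidate U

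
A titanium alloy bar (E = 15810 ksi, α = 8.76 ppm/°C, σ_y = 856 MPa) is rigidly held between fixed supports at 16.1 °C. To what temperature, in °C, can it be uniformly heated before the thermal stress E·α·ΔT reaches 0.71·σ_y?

E = 15810 ksi = 109.0 GPa.
E·α·ΔT = 607.8 MPa ⇒ ΔT = 607.8 / (109.0×10³ × 8.76×10⁻⁶) = 636.5 K.
T = 16.1 + 636.5 = 652.6 °C.

653 °C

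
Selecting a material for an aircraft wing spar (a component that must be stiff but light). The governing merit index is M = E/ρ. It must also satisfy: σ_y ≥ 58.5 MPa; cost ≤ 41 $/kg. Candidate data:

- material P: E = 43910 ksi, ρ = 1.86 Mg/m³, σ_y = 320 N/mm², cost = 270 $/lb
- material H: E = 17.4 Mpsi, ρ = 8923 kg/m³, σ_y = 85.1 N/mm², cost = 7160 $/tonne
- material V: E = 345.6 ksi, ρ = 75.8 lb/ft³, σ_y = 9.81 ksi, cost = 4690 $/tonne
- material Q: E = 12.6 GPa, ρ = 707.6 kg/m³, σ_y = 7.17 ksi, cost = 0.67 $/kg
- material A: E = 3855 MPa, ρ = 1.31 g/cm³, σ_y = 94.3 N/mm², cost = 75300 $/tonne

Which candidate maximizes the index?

material H

Screen on constraints: σ_y ≥ 58.5 MPa; cost ≤ 41 $/kg. Survivors: material H, material V.
Putting every candidate on a common basis:
  material H: E = 120.0 GPa, ρ = 8923 kg/m³
  material V: E = 2.383 GPa, ρ = 1214 kg/m³
  material H: M = 13.4 MN·m/kg
  material V: M = 1.96 MN·m/kg
Material H ranks first.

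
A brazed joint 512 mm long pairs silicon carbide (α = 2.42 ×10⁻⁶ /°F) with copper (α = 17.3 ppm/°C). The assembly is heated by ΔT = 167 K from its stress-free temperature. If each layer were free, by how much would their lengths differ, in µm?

1110 µm

silicon carbide: α = 2.42×10⁻⁶/°F × 9/5 = 4.36×10⁻⁶/K.
Δα = |4.36 − 17.3|×10⁻⁶/K = 12.9×10⁻⁶/K.
ΔL_mismatch = Δα·L·ΔT = 12.9×10⁻⁶ × 512.0 mm × 167.0 K = 1110 µm.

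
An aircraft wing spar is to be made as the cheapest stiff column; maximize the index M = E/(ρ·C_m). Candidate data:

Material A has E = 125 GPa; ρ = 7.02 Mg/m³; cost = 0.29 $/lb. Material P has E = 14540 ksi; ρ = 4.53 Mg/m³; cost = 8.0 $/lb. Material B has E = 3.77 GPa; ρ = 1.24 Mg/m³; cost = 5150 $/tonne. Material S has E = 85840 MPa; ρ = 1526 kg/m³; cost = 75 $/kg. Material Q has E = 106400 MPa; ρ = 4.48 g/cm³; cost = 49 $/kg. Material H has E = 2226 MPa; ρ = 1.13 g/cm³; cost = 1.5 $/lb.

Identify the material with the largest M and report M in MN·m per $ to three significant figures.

material A, M = 27.9 MN·m per $

In SI units:
  material A: E = 125.0 GPa, ρ = 7020 kg/m³, cost = 0.6393 $/kg
  material P: E = 100.2 GPa, ρ = 4530 kg/m³, cost = 17.64 $/kg
  material B: E = 3.770 GPa, ρ = 1240 kg/m³, cost = 5.150 $/kg
  material S: E = 85.84 GPa, ρ = 1526 kg/m³, cost = 75.00 $/kg
  material Q: E = 106.4 GPa, ρ = 4480 kg/m³, cost = 49.00 $/kg
  material H: E = 2.226 GPa, ρ = 1130 kg/m³, cost = 3.307 $/kg
  material A: M = 27.9 MN·m per $
  material P: M = 1.25 MN·m per $
  material S: M = 0.750 MN·m per $
  material H: M = 0.596 MN·m per $
  material B: M = 0.590 MN·m per $
  material Q: M = 0.485 MN·m per $
The maximum is for material A.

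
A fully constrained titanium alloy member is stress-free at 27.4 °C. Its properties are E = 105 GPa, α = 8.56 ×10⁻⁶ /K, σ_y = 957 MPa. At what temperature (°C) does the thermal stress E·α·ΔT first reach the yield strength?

E·α·ΔT = 957.0 MPa ⇒ ΔT = 957.0 / (105.0×10³ × 8.56×10⁻⁶) = 1065 K.
T = 27.4 + 1065 = 1092 °C.

1090 °C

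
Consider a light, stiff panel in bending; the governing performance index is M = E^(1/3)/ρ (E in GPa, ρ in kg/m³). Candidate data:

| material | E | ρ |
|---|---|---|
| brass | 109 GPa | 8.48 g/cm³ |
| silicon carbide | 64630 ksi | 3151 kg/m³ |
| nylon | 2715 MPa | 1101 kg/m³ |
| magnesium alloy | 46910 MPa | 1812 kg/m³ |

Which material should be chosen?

silicon carbide

Normalizing units and computing the index:
  brass: E = 109.0 GPa, ρ = 8480 kg/m³
  silicon carbide: E = 445.6 GPa, ρ = 3151 kg/m³
  nylon: E = 2.715 GPa, ρ = 1101 kg/m³
  magnesium alloy: E = 46.91 GPa, ρ = 1812 kg/m³
  silicon carbide: M = 2.42×10⁻³
  magnesium alloy: M = 1.99×10⁻³
  nylon: M = 1.27×10⁻³
  brass: M = 0.563×10⁻³
The maximum is for silicon carbide.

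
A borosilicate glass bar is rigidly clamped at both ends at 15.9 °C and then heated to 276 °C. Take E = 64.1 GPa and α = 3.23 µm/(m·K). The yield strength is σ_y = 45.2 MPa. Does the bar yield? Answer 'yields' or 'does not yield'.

yields

ΔT = 260.1 K. Constrained thermal stress σ = E·α·ΔT = 64.10×10³ MPa × 3.23×10⁻⁶ × 260.1 = 53.9 MPa (compressive).
Compare to σ_y = 45.2 MPa: σ ≥ σ_y, so it yields.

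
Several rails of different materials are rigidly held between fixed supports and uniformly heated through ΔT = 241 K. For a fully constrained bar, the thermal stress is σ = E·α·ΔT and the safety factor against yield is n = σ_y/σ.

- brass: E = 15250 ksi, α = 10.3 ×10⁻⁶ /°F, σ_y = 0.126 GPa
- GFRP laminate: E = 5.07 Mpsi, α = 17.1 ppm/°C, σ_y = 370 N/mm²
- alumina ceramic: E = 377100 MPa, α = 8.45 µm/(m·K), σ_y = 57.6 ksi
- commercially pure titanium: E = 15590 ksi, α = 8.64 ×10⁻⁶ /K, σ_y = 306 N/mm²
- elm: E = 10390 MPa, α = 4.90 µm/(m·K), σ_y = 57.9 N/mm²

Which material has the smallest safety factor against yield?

Converting E to GPa, α to ×10⁻⁶/K, σ_y to MPa, then σ and n for each:
  brass: E = 105.1, α = 18.5, σ_y = 126.0 → σ = 470 MPa, n = 0.268
  GFRP laminate: E = 34.96, α = 17.1, σ_y = 370.0 → σ = 144 MPa, n = 2.57
  alumina ceramic: E = 377.1, α = 8.45, σ_y = 397.1 → σ = 768 MPa, n = 0.517
  commercially pure titanium: E = 107.5, α = 8.64, σ_y = 306.0 → σ = 224 MPa, n = 1.37
  elm: E = 10.39, α = 4.90, σ_y = 57.90 → σ = 12.3 MPa, n = 4.72
The minimum is brass at n = 0.268.

brass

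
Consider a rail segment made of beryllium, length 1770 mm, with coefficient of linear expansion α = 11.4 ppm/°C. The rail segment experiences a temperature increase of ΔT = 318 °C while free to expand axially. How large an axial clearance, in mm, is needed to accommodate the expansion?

6.42 mm

ΔL = α·L₀·ΔT = 11.4×10⁻⁶ × 1770 mm × 318.0 K = 6.42 mm.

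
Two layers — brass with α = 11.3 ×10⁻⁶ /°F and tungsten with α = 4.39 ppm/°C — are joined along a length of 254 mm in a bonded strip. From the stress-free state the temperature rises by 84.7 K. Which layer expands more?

brass: α = 11.3×10⁻⁶/°F × 9/5 = 20.3×10⁻⁶/K.
α(brass) = 20.3×10⁻⁶/K vs α(tungsten) = 4.39×10⁻⁶/K.
Higher α expands more for the same ΔT: brass.

brass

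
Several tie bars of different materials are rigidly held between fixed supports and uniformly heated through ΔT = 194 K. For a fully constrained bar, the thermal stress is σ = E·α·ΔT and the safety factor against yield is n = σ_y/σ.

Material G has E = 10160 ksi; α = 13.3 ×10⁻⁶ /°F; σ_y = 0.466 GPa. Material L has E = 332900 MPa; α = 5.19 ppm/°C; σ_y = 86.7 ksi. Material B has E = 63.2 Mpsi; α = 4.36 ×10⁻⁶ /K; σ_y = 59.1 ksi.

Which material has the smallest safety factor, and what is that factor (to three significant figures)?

material B, n = 1.11

Converting E to GPa, α to ×10⁻⁶/K, σ_y to MPa, then σ and n for each:
  material G: E = 70.05, α = 23.9, σ_y = 466.0 → σ = 325 MPa, n = 1.43
  material L: E = 332.9, α = 5.19, σ_y = 597.8 → σ = 335 MPa, n = 1.78
  material B: E = 435.7, α = 4.36, σ_y = 407.5 → σ = 369 MPa, n = 1.11
The minimum is material B at n = 1.11.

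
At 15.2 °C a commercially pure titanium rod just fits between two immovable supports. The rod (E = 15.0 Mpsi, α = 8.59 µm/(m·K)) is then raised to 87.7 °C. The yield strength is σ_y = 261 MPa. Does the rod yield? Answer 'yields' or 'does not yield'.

does not yield

E = 15.0 Mpsi = 103.4 GPa.
ΔT = 72.50 K. Constrained thermal stress σ = E·α·ΔT = 103.4×10³ MPa × 8.59×10⁻⁶ × 72.50 = 64.4 MPa (compressive).
Compare to σ_y = 261 MPa: σ < σ_y, so it does not yield.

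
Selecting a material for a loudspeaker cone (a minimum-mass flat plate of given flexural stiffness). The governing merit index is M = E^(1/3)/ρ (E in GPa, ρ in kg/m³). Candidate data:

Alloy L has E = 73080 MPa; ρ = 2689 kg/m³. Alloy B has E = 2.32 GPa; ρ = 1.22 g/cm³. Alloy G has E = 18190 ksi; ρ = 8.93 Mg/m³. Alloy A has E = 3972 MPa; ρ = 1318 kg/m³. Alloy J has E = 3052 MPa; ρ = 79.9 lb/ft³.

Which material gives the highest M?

alloy L

In SI units:
  alloy L: E = 73.08 GPa, ρ = 2689 kg/m³
  alloy B: E = 2.320 GPa, ρ = 1220 kg/m³
  alloy G: E = 125.4 GPa, ρ = 8930 kg/m³
  alloy A: E = 3.972 GPa, ρ = 1318 kg/m³
  alloy J: E = 3.052 GPa, ρ = 1280 kg/m³
  alloy L: M = 1.55×10⁻³
  alloy A: M = 1.20×10⁻³
  alloy J: M = 1.13×10⁻³
  alloy B: M = 1.09×10⁻³
  alloy G: M = 0.561×10⁻³
Alloy L ranks first.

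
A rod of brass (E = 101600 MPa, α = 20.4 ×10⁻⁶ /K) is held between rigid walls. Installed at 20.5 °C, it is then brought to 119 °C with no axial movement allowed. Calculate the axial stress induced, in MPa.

204 MPa

E = 101600 MPa = 101.6 GPa.
ΔT = 98.50 K. Constrained thermal stress σ = E·α·ΔT = 101.6×10³ MPa × 20.4×10⁻⁶ × 98.50 = 204 MPa (compressive).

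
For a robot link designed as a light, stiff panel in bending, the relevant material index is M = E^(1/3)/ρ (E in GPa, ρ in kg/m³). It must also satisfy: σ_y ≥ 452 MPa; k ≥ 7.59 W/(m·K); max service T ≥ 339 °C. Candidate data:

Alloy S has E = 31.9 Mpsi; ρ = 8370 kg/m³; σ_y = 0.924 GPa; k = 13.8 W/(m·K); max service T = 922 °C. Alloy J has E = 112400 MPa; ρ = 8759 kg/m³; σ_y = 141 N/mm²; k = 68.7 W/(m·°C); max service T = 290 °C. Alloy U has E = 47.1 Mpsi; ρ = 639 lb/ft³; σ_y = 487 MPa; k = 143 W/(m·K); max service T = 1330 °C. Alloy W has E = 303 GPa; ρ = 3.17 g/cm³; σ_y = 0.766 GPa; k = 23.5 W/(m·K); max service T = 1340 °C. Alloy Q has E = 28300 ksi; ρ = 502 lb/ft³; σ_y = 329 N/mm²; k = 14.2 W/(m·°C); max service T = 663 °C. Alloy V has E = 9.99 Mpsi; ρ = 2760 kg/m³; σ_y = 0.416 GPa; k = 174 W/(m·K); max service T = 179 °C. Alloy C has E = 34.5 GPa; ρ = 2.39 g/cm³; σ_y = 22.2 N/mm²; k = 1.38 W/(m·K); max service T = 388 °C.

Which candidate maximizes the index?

Screen on constraints: σ_y ≥ 452 MPa; k ≥ 7.59 W/(m·K); max service T ≥ 339 °C. Survivors: alloy S, alloy U, alloy W.
After converting to SI:
  alloy S: E = 219.9 GPa, ρ = 8370 kg/m³
  alloy U: E = 324.7 GPa, ρ = 10240 kg/m³
  alloy W: E = 303.0 GPa, ρ = 3170 kg/m³
  alloy W: M = 2.12×10⁻³
  alloy S: M = 0.721×10⁻³
  alloy U: M = 0.672×10⁻³
Alloy W has the largest M.

alloy W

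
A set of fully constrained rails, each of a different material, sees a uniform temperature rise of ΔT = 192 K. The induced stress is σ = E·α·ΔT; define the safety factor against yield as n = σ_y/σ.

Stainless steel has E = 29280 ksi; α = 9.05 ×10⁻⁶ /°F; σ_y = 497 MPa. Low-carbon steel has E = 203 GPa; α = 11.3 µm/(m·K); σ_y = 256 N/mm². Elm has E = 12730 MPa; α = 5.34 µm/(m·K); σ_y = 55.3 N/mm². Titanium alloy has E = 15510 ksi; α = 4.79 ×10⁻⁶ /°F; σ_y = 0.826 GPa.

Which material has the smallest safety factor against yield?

low-carbon steel

Per material, after unit conversion:
  stainless steel: E = 201.9, α = 16.3, σ_y = 497.0 → σ = 631 MPa, n = 0.787
  low-carbon steel: E = 203.0, α = 11.3, σ_y = 256.0 → σ = 440 MPa, n = 0.581
  elm: E = 12.73, α = 5.34, σ_y = 55.30 → σ = 13.1 MPa, n = 4.24
  titanium alloy: E = 106.9, α = 8.62, σ_y = 826.0 → σ = 177 MPa, n = 4.67
The minimum is low-carbon steel at n = 0.581.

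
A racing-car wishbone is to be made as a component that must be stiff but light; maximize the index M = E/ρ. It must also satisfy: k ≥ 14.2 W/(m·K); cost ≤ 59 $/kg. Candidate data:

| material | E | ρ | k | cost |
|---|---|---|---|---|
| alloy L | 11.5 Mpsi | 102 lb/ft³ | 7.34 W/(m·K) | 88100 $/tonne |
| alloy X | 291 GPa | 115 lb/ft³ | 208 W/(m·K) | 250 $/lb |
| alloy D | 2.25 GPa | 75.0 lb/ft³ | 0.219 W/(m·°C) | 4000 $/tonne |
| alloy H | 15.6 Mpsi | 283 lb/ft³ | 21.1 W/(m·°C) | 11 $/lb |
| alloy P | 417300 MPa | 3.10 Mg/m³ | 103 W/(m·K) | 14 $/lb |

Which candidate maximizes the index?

Screen on constraints: k ≥ 14.2 W/(m·K); cost ≤ 59 $/kg. Survivors: alloy H, alloy P.
After converting to SI:
  alloy H: E = 107.6 GPa, ρ = 4533 kg/m³
  alloy P: E = 417.3 GPa, ρ = 3100 kg/m³
  alloy P: M = 135 MN·m/kg
  alloy H: M = 23.7 MN·m/kg
The maximum is for alloy P.

alloy P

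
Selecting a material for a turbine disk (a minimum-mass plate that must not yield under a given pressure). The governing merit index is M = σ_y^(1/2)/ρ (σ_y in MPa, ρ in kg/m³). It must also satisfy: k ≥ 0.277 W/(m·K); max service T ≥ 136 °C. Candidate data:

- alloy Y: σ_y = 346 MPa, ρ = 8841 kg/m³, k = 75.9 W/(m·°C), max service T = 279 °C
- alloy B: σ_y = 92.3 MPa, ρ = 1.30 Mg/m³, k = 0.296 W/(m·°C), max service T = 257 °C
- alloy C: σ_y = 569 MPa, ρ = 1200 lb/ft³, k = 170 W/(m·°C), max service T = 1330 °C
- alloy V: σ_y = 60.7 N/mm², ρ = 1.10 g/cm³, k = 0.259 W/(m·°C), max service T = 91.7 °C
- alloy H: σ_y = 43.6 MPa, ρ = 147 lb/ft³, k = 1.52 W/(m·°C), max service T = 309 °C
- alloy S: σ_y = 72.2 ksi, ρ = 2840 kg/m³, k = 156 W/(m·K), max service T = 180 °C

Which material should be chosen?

Screen on constraints: k ≥ 0.277 W/(m·K); max service T ≥ 136 °C. Survivors: alloy Y, alloy B, alloy C, alloy H, alloy S.
In SI units:
  alloy Y: σ_y = 346.0 MPa, ρ = 8841 kg/m³
  alloy B: σ_y = 92.30 MPa, ρ = 1300 kg/m³
  alloy C: σ_y = 569.0 MPa, ρ = 19220 kg/m³
  alloy H: σ_y = 43.60 MPa, ρ = 2355 kg/m³
  alloy S: σ_y = 497.8 MPa, ρ = 2840 kg/m³
  alloy S: M = 7.86×10⁻³
  alloy B: M = 7.39×10⁻³
  alloy H: M = 2.80×10⁻³
  alloy Y: M = 2.10×10⁻³
  alloy C: M = 1.24×10⁻³
The maximum is for alloy S.

alloy S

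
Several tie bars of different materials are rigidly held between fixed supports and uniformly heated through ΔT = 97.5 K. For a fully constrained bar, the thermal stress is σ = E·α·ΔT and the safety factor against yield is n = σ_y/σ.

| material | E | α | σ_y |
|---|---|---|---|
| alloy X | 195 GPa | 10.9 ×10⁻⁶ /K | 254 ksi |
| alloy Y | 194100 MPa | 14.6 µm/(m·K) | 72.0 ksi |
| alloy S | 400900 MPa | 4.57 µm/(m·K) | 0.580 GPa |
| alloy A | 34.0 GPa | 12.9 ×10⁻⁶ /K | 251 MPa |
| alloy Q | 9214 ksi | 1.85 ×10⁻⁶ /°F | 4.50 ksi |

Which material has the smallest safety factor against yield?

Converting E to GPa, α to ×10⁻⁶/K, σ_y to MPa, then σ and n for each:
  alloy X: E = 195.0, α = 10.9, σ_y = 1751 → σ = 207 MPa, n = 8.45
  alloy Y: E = 194.1, α = 14.6, σ_y = 496.4 → σ = 276 MPa, n = 1.80
  alloy S: E = 400.9, α = 4.57, σ_y = 580.0 → σ = 179 MPa, n = 3.25
  alloy A: E = 34.00, α = 12.9, σ_y = 251.0 → σ = 42.8 MPa, n = 5.87
  alloy Q: E = 63.53, α = 3.33, σ_y = 31.03 → σ = 20.6 MPa, n = 1.50
Alloy Q has the lowest safety factor, n = 1.50.

alloy Q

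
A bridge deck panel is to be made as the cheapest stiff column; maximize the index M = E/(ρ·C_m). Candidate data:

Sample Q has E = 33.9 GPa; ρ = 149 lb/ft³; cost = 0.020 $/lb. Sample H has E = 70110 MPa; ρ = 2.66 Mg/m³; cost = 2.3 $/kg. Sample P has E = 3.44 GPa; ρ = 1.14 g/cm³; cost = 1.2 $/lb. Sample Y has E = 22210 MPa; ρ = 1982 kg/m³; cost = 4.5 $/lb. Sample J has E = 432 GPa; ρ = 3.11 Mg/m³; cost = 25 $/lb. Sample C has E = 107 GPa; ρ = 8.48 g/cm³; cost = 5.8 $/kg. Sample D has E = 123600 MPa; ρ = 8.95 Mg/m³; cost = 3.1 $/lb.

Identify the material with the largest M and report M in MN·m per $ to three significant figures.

sample Q, M = 322 MN·m per $

Normalizing units and computing the index:
  sample Q: E = 33.90 GPa, ρ = 2387 kg/m³, cost = 0.04409 $/kg
  sample H: E = 70.11 GPa, ρ = 2660 kg/m³, cost = 2.300 $/kg
  sample P: E = 3.440 GPa, ρ = 1140 kg/m³, cost = 2.646 $/kg
  sample Y: E = 22.21 GPa, ρ = 1982 kg/m³, cost = 9.921 $/kg
  sample J: E = 432.0 GPa, ρ = 3110 kg/m³, cost = 55.11 $/kg
  sample C: E = 107.0 GPa, ρ = 8480 kg/m³, cost = 5.800 $/kg
  sample D: E = 123.6 GPa, ρ = 8950 kg/m³, cost = 6.834 $/kg
  sample Q: M = 322 MN·m per $
  sample H: M = 11.5 MN·m per $
  sample J: M = 2.52 MN·m per $
  sample C: M = 2.18 MN·m per $
  sample D: M = 2.02 MN·m per $
  sample P: M = 1.14 MN·m per $
  sample Y: M = 1.13 MN·m per $
The maximum is for sample Q.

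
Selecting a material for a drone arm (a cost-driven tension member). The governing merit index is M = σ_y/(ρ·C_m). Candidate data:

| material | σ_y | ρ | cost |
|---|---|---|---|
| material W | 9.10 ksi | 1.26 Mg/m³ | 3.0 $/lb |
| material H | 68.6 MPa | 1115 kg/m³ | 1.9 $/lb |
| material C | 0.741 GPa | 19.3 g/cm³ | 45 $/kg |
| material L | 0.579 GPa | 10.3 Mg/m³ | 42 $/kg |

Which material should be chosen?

After converting to SI:
  material W: σ_y = 62.74 MPa, ρ = 1260 kg/m³, cost = 6.614 $/kg
  material H: σ_y = 68.60 MPa, ρ = 1115 kg/m³, cost = 4.189 $/kg
  material C: σ_y = 741.0 MPa, ρ = 19300 kg/m³, cost = 45.00 $/kg
  material L: σ_y = 579.0 MPa, ρ = 10300 kg/m³, cost = 42.00 $/kg
  material H: M = 14.7 kN·m per $
  material W: M = 7.53 kN·m per $
  material L: M = 1.34 kN·m per $
  material C: M = 0.853 kN·m per $
Material H has the largest M.

material H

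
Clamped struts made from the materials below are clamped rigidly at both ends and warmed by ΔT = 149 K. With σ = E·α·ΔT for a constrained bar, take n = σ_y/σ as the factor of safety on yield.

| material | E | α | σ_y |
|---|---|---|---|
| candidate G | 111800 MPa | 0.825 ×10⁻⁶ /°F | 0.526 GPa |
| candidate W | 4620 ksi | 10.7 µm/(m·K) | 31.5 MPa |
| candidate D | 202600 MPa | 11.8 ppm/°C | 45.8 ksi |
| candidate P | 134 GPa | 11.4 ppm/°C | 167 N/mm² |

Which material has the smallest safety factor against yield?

With everything in SI (GPa, ×10⁻⁶/K, MPa):
  candidate G: E = 111.8, α = 1.48, σ_y = 526.0 → σ = 24.7 MPa, n = 21.3
  candidate W: E = 31.85, α = 10.7, σ_y = 31.50 → σ = 50.8 MPa, n = 0.620
  candidate D: E = 202.6, α = 11.8, σ_y = 315.8 → σ = 356 MPa, n = 0.886
  candidate P: E = 134.0, α = 11.4, σ_y = 167.0 → σ = 228 MPa, n = 0.734
Smallest n: candidate W with n = 0.620.

candidate W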